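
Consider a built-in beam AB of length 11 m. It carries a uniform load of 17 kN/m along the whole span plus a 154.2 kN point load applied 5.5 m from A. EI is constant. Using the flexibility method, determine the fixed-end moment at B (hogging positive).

Take the two fixed-end moments M_A, M_B as redundants; the released structure is the simple span AB.
Simple-span end rotations at A and B under the given loads:
  at A: UDL 17: wL³/(24EI) = 942.8/EI
  at B: UDL 17: wL³/(24EI) = 942.8/EI
  at A: point load 154.2 at a = 5.5: Pab(L + b)/(6LEI) = 1166/EI
  at B: point load 154.2 at a = 5.5: Pab(L + a)/(6LEI) = 1166/EI
  θ_A0 = 2109/EI,  θ_B0 = 2109/EI
Flexibility coefficients: a unit moment at one end gives L/(3EI) there and L/(6EI) at the far end, so f₁₁ = f₂₂ = 3.667/EI and f₁₂ = f₂₁ = 1.833/EI.
Compatibility — zero rotation at each built-in end:
  3.667 M_A + 1.833 M_B = 2109
  1.833 M_A + 3.667 M_B = 2109
Solving the pair gives M_A = 383.4 kN·m and M_B = 383.4 kN·m (hogging).

M_B = 383.4 kN·m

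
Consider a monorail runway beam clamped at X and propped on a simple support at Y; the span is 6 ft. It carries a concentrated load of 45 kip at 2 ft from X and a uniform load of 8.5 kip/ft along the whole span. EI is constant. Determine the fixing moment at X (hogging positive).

Choose R_Y as the redundant. The primary structure is the cantilever fixed at X.
Primary-structure tip deflection at Y by superposition:
  point load 45 at a = 2: Pa²(3L − a)/(6EI) = 480/EI
  UDL 8.5: wL⁴/(8EI) = 1377/EI
  δ_0 = 1857/EI
Flexibility coefficient — unit upward force at Y: δ_{YY} = L³/(3EI) = 72/EI.
The prop prevents deflection at Y: R_Y = δ_0/δ_{YY} = 1857/72 = 25.79 kip.
Moment equilibrium about X: M_X = Σ(load moments about X) − R_Y·L = 243 − 25.79×6 = 88.25 kip·ft.

M_X = 88.25 kip·ft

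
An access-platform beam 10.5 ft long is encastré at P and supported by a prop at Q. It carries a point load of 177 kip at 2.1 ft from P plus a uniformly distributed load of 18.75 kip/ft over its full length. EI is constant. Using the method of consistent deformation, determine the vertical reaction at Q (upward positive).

Release the roller at Q. Primary structure: cantilever fixed at P.
Deflection at Q on the released cantilever, summing each load's contribution:
  point load 177 at a = 2.1: Pa²(3L − a)/(6EI) = 3825/EI
  UDL 18.75: wL⁴/(8EI) = 28488/EI
  δ_0 = 32313/EI
Tip deflection under a unit load at Q: L³/(3EI) = 385.9/EI.
Compatibility at Q: δ_0 − R_Q·δ_{QQ} = 0, so R_Q = 32313/385.9 = 83.74 kip.

R_Q = 83.74 kip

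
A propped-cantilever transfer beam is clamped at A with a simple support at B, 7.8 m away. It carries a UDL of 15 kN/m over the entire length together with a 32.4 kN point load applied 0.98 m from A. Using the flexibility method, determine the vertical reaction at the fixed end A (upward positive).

Take the reaction at B as the redundant and release it; the primary structure is a cantilever fixed at A.
Deflection at B on the released cantilever, summing each load's contribution:
  UDL 15: wL⁴/(8EI) = 6940/EI
  point load 32.4 at a = 0.98: Pa²(3L − a)/(6EI) = 116.3/EI
  δ_0 = 7057/EI
Tip deflection under a unit load at B: L³/(3EI) = 158.2/EI.
Compatibility at B: δ_0 − R_B·δ_{BB} = 0, so R_B = 7057/158.2 = 44.61 kN.
Vertical equilibrium: R_A = ΣP − R_B = 149.4 − 44.61 = 104.8 kN.

R_A = 104.8 kN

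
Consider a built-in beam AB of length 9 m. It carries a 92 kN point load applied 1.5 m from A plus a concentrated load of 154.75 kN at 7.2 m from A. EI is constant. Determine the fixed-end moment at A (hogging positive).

M_A = 140.4 kN·m

Take the two fixed-end moments M_A, M_B as redundants; the released structure is the simple span AB.
Simple-span end rotations at A and B under the given loads:
  at A: point load 92 at a = 1.5: Pab(L + b)/(6LEI) = 316.2/EI
  at B: point load 92 at a = 1.5: Pab(L + a)/(6LEI) = 201.2/EI
  at A: point load 154.75 at a = 7.2: Pab(L + b)/(6LEI) = 401.1/EI
  at B: point load 154.75 at a = 7.2: Pab(L + a)/(6LEI) = 601.7/EI
  θ_A0 = 717.4/EI,  θ_B0 = 802.9/EI
Flexibility coefficients: a unit moment at one end gives L/(3EI) there and L/(6EI) at the far end, so f₁₁ = f₂₂ = 3/EI and f₁₂ = f₂₁ = 1.5/EI.
Compatibility — zero rotation at each built-in end:
  3 M_A + 1.5 M_B = 717.4
  1.5 M_A + 3 M_B = 802.9
Solving the pair gives M_A = 140.4 kN·m and M_B = 197.4 kN·m (hogging).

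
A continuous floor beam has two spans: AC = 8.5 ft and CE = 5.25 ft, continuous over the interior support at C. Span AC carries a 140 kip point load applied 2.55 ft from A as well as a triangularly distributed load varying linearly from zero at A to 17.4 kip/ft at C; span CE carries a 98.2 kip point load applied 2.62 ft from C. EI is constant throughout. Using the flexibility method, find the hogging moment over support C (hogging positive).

M_C = 189.2 kip·ft

Take M_C as the redundant. Released structure: two simple spans AC and CE with a hinge at C.
Discontinuity in slope at C on the released structure — sum the simple-span end rotations:
  span AC: point load 140 at a = 2.55: Pab(L + a)/(6LEI) = 460.2/EI
  span AC: triangular load, peak 17.4: w₀L³/(45EI) = 237.5/EI
  span CE: point load 98.2 at a = 2.62: Pab(L + b)/(6LEI) = 169.3/EI
  relative rotation θ_0 = (697.7 + 169.3)/EI = 867/EI
A unit hogging moment at C produces rotation L₁/(3EI) + L₂/(3EI) = 4.583/EI.
Slope continuity at C: θ_0 = M_C·4.583/EI, so M_C = 867/4.583 = 189.2 kip·ft (hogging).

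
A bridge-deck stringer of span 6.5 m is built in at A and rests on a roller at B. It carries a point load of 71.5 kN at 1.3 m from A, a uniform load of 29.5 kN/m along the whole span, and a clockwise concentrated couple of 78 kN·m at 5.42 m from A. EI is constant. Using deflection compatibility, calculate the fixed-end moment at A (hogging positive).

Choose R_B as the redundant. The primary structure is the cantilever fixed at A.
Free-end deflection of the primary structure under the applied loading (downward +):
  point load 71.5 at a = 1.3: Pa²(3L − a)/(6EI) = 366.5/EI
  UDL 29.5: wL⁴/(8EI) = 6582/EI
  clockwise couple 78 at a = 5.42: M₀a(2L − a)/(2EI) = 1602/EI
  δ_0 = 8551/EI
Tip deflection under a unit load at B: L³/(3EI) = 91.54/EI.
Compatibility at B: δ_0 − R_B·δ_{BB} = 0, so R_B = 8551/91.54 = 93.41 kN.
Moment equilibrium about A: M_A = Σ(load moments about A) − R_B·L = 794.1 − 93.41×6.5 = 187 kN·m.

M_A = 187 kN·m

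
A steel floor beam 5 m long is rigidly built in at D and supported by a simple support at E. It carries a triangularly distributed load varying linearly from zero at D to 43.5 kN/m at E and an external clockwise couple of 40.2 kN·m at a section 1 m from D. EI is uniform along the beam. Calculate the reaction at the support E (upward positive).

Take the reaction at E as the redundant and release it; the primary structure is a cantilever fixed at D.
Deflection at E on the released cantilever, summing each load's contribution:
  triangular load, peak 43.5 at the free end: 11w₀L⁴/(120EI) = 2492/EI
  clockwise couple 40.2 at a = 1: M₀a(2L − a)/(2EI) = 180.9/EI
  δ_0 = 2673/EI
Flexibility coefficient — unit upward force at E: δ_{EE} = L³/(3EI) = 41.67/EI.
The prop prevents deflection at E: R_E = δ_0/δ_{EE} = 2673/41.67 = 64.15 kN.

R_E = 64.15 kN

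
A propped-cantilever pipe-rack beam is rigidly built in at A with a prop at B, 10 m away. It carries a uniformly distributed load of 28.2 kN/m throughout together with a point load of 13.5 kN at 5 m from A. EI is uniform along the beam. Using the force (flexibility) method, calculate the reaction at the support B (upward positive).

R_B = 110 kN

Remove the prop at B; the released (primary) structure is a cantilever built in at A.
Free-end deflection of the primary structure under the applied loading (downward +):
  UDL 28.2: wL⁴/(8EI) = 35250/EI
  point load 13.5 at a = 5: Pa²(3L − a)/(6EI) = 1406/EI
  δ_0 = 36656/EI
Flexibility coefficient — unit upward force at B: δ_{BB} = L³/(3EI) = 333.3/EI.
Compatibility at B: δ_0 − R_B·δ_{BB} = 0, so R_B = 36656/333.3 = 110 kN.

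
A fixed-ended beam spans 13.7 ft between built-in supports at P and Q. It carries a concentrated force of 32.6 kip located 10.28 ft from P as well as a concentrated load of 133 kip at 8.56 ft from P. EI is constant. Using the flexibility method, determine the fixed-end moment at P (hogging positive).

Release both end moments; the primary structure is a simply-supported span PQ with redundants M_P and M_Q.
On the primary (simply-supported) span, the end slopes from the loading are:
  at P: point load 32.6 at a = 10.28: Pab(L + b)/(6LEI) = 238.7/EI
  at Q: point load 32.6 at a = 10.28: Pab(L + a)/(6LEI) = 334.4/EI
  at P: point load 133 at a = 8.56: Pab(L + b)/(6LEI) = 1341/EI
  at Q: point load 133 at a = 8.56: Pab(L + a)/(6LEI) = 1585/EI
  θ_P0 = 1580/EI,  θ_Q0 = 1919/EI
Flexibility coefficients: a unit moment at one end gives L/(3EI) there and L/(6EI) at the far end, so f₁₁ = f₂₂ = 4.567/EI and f₁₂ = f₂₁ = 2.283/EI.
Compatibility — zero rotation at each built-in end:
  4.567 M_P + 2.283 M_Q = 1580
  2.283 M_P + 4.567 M_Q = 1919
Solving the pair gives M_P = 181.1 kip·ft and M_Q = 329.7 kip·ft (hogging).

M_P = 181.1 kip·ft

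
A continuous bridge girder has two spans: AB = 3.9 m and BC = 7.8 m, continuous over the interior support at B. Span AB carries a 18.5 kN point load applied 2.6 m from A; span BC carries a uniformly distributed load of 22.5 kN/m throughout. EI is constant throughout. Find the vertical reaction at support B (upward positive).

Insert a hinge at B; M_B is the redundant, and each span becomes simply supported.
Rotations at B on the released spans (each span's end-slope, ×1/EI):
  span AB: point load 18.5 at a = 2.6: Pab(L + a)/(6LEI) = 17.37/EI
  span BC: UDL 22.5: wL³/(24EI) = 444.9/EI
  relative rotation θ_0 = (17.37 + 444.9)/EI = 462.3/EI
A unit hogging moment at B produces rotation L₁/(3EI) + L₂/(3EI) = 3.9/EI.
Slope continuity at B: θ_0 = M_B·3.9/EI, so M_B = 462.3/3.9 = 118.5 kN·m (hogging).
Span AB, ΣM about A with M_B applied at B: R_B^{AB}·3.9 = 48.1 + 118.5, so R_B^{AB} = 42.73 kN and R_A = 18.5 − 42.73 = -24.23 kN.
Span BC, ΣM about C: R_B^{BC}·7.8 = 684.5 + 118.5, so R_B^{BC} = 102.9 kN and R_C = 175.5 − 102.9 = 72.55 kN.
R_B = 42.73 + 102.9 = 145.7 kN.

R_B = 145.7 kN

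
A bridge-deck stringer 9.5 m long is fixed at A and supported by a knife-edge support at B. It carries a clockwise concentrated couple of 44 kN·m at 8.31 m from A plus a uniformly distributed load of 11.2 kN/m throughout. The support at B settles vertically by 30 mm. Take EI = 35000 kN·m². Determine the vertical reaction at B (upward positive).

Take the reaction at B as the redundant and release it; the primary structure is a cantilever fixed at A.
Downward deflection at the released point B due to the loads:
  clockwise couple 44 at a = 8.31: M₀a(2L − a)/(2EI) = 1954/EI
  UDL 11.2: wL⁴/(8EI) = 11403/EI
  δ_0 = 13357/EI
Flexibility coefficient — unit upward force at B: δ_{BB} = L³/(3EI) = 285.8/EI.
With EI = 35000 kN·m²: δ_0 = 0.38164 m and δ_{BB} = 0.008165 m/kN.
Compatibility — the beam at B must follow the support down by 0.03 m: δ_0 − R_B·δ_{BB} = 0.03, so R_B = (0.38164 − 0.03)/0.008165 = 43.06 kN.

R_B = 43.06 kN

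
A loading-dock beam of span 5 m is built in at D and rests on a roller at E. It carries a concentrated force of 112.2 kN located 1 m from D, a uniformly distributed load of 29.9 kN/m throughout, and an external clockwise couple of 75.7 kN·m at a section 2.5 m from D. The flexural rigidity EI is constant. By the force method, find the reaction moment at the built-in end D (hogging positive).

M_D = 164.8 kN·m

Take the reaction at E as the redundant and release it; the primary structure is a cantilever fixed at D.
Primary-structure tip deflection at E by superposition:
  point load 112.2 at a = 1: Pa²(3L − a)/(6EI) = 261.8/EI
  UDL 29.9: wL⁴/(8EI) = 2336/EI
  clockwise couple 75.7 at a = 2.5: M₀a(2L − a)/(2EI) = 709.7/EI
  δ_0 = 3307/EI
Tip deflection under a unit load at E: L³/(3EI) = 41.67/EI.
Compatibility at E: δ_0 − R_E·δ_{EE} = 0, so R_E = 3307/41.67 = 79.38 kN.
Moment equilibrium about D: M_D = Σ(load moments about D) − R_E·L = 561.6 − 79.38×5 = 164.8 kN·m.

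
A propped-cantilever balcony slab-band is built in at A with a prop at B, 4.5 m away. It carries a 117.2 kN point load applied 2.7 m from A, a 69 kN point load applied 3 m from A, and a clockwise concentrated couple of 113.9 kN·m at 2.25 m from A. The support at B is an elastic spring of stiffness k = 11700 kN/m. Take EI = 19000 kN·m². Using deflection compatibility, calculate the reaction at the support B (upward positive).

Choose R_B as the redundant. The primary structure is the cantilever fixed at A.
Deflection at B on the released cantilever, summing each load's contribution:
  point load 117.2 at a = 2.7: Pa²(3L − a)/(6EI) = 1538/EI
  point load 69 at a = 3: Pa²(3L − a)/(6EI) = 1087/EI
  clockwise couple 113.9 at a = 2.25: M₀a(2L − a)/(2EI) = 864.9/EI
  δ_0 = 3490/EI
Tip deflection under a unit load at B: L³/(3EI) = 30.38/EI.
With EI = 19000 kN·m²: δ_0 = 0.18366 m and δ_{BB} = 0.001599 m/kN.
Compatibility — the spring shortens by R_B/k under the reaction it provides: δ_0 − R_B·δ_{BB} = R_B/k. With 1/k = 0.000085 m/kN, R_B = δ_0 / (δ_{BB} + 1/k) = 0.18366 / (0.001599 + 0.000085) = 109.1 kN.

R_B = 109.1 kN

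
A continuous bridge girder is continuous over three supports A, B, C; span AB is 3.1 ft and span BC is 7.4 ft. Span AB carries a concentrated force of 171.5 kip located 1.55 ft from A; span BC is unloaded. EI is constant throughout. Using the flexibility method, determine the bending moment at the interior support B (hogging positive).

M_B = 29.43 kip·ft

Release continuity at B by inserting a hinge; the redundant is the internal moment M_B. The primary structure is two simply-supported spans AB and BC.
Rotations at B on the released spans (each span's end-slope, ×1/EI):
  span AB: point load 171.5 at a = 1.55: Pab(L + a)/(6LEI) = 103/EI
  relative rotation θ_0 = (103 + 0)/EI = 103/EI
A unit hogging moment at B produces rotation L₁/(3EI) + L₂/(3EI) = 3.5/EI.
Slope continuity at B: θ_0 = M_B·3.5/EI, so M_B = 103/3.5 = 29.43 kip·ft (hogging).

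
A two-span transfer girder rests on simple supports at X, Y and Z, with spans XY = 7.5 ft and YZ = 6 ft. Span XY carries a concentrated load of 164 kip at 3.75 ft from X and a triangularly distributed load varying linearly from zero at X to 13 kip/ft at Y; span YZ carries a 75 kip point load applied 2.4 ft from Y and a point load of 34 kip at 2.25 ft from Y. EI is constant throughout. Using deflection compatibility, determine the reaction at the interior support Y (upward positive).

R_Y = 244 kip

Release continuity at Y by inserting a hinge; the redundant is the internal moment M_Y. The primary structure is two simply-supported spans XY and YZ.
Discontinuity in slope at Y on the released structure — sum the simple-span end rotations:
  span XY: point load 164 at a = 3.75: Pab(L + a)/(6LEI) = 576.6/EI
  span XY: triangular load, peak 13: w₀L³/(45EI) = 121.9/EI
  span YZ: point load 75 at a = 2.4: Pab(L + b)/(6LEI) = 172.8/EI
  span YZ: point load 34 at a = 2.25: Pab(L + b)/(6LEI) = 77.7/EI
  relative rotation θ_0 = (698.4 + 250.5)/EI = 948.9/EI
A unit hogging moment at Y produces rotation L₁/(3EI) + L₂/(3EI) = 4.5/EI.
Slope continuity at Y: θ_0 = M_Y·4.5/EI, so M_Y = 948.9/4.5 = 210.9 kip·ft (hogging).
Span XY, ΣM about X with M_Y applied at Y: R_Y^{XY}·7.5 = 858.8 + 210.9, so R_Y^{XY} = 142.6 kip and R_X = 212.8 − 142.6 = 70.13 kip.
Span YZ, ΣM about Z: R_Y^{YZ}·6 = 397.5 + 210.9, so R_Y^{YZ} = 101.4 kip and R_Z = 109 − 101.4 = 7.604 kip.
R_Y = 142.6 + 101.4 = 244 kip.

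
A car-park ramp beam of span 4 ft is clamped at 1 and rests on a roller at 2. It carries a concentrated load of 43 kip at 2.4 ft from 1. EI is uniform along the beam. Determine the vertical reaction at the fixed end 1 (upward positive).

Choose R_2 as the redundant. The primary structure is the cantilever fixed at 1.
Deflection at 2 on the released cantilever, summing each load's contribution:
  point load 43 at a = 2.4: Pa²(3L − a)/(6EI) = 396.3/EI
Flexibility coefficient — unit upward force at 2: δ_{22} = L³/(3EI) = 21.33/EI.
Compatibility at 2: δ_0 − R_2·δ_{22} = 0, so R_2 = 396.3/21.33 = 18.58 kip.
Vertical equilibrium: R_1 = ΣP − R_2 = 43 − 18.58 = 24.42 kip.

R_1 = 24.42 kip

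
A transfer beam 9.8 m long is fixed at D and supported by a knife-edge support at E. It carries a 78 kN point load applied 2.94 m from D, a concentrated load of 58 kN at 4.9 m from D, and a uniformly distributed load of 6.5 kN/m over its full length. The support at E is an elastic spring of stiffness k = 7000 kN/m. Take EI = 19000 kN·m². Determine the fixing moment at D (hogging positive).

Remove the prop at E; the released (primary) structure is a cantilever built in at D.
Deflection at E on the released cantilever, summing each load's contribution:
  point load 78 at a = 2.94: Pa²(3L − a)/(6EI) = 2973/EI
  point load 58 at a = 4.9: Pa²(3L − a)/(6EI) = 5686/EI
  UDL 6.5: wL⁴/(8EI) = 7494/EI
  δ_0 = 16154/EI
Tip deflection under a unit load at E: L³/(3EI) = 313.7/EI.
With EI = 19000 kN·m²: δ_0 = 0.8502 m and δ_{EE} = 0.016512 m/kN.
Compatibility — the spring shortens by R_E/k under the reaction it provides: δ_0 − R_E·δ_{EE} = R_E/k. With 1/k = 0.000143 m/kN, R_E = δ_0 / (δ_{EE} + 1/k) = 0.8502 / (0.016512 + 0.000143) = 51.05 kN.
Moment equilibrium about D: M_D = Σ(load moments about D) − R_E·L = 825.6 − 51.05×9.8 = 325.4 kN·m.

M_D = 325.4 kN·m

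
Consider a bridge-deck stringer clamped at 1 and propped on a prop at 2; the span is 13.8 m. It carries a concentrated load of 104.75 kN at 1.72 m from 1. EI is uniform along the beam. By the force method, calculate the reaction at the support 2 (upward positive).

Take the reaction at 2 as the redundant and release it; the primary structure is a cantilever fixed at 1.
Deflection at 2 on the released cantilever, summing each load's contribution:
  point load 104.75 at a = 1.72: Pa²(3L − a)/(6EI) = 2049/EI
Flexibility coefficient — unit upward force at 2: δ_{22} = L³/(3EI) = 876/EI.
Compatibility at 2: δ_0 − R_2·δ_{22} = 0, so R_2 = 2049/876 = 2.339 kN.

R_2 = 2.339 kN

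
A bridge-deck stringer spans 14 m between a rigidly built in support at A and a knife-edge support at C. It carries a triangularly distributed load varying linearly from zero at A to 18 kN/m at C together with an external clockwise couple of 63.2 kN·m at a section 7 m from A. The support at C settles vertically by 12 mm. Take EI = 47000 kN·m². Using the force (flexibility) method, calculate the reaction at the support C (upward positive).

Remove the prop at C; the released (primary) structure is a cantilever built in at A.
Deflection at C on the released cantilever, summing each load's contribution:
  triangular load, peak 18 at the free end: 11w₀L⁴/(120EI) = 63386/EI
  clockwise couple 63.2 at a = 7: M₀a(2L − a)/(2EI) = 4645/EI
  δ_0 = 68032/EI
Tip deflection under a unit load at C: L³/(3EI) = 914.7/EI.
With EI = 47000 kN·m²: δ_0 = 1.4475 m and δ_{CC} = 0.019461 m/kN.
Compatibility — the beam at C must follow the support down by 0.012 m: δ_0 − R_C·δ_{CC} = 0.012, so R_C = (1.4475 − 0.012)/0.019461 = 73.76 kN.

R_C = 73.76 kN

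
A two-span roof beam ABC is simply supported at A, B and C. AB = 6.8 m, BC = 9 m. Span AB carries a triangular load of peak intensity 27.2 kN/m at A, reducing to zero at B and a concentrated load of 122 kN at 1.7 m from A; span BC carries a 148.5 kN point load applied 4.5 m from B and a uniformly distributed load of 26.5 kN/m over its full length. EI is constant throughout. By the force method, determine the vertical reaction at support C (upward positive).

R_C = 152.5 kN

Take M_B as the redundant. Released structure: two simple spans AB and BC with a hinge at B.
End slopes at the hinge B, treating each span as simply supported:
  span AB: triangular load, peak 27.2: 7w₀L³/(360EI) = 166.3/EI
  span AB: point load 122 at a = 1.7: Pab(L + a)/(6LEI) = 220.4/EI
  span BC: point load 148.5 at a = 4.5: Pab(L + b)/(6LEI) = 751.8/EI
  span BC: UDL 26.5: wL³/(24EI) = 804.9/EI
  relative rotation θ_0 = (386.7 + 1557)/EI = 1943/EI
A unit hogging moment at B produces rotation L₁/(3EI) + L₂/(3EI) = 5.267/EI.
Slope continuity at B: θ_0 = M_B·5.267/EI, so M_B = 1943/5.267 = 369 kN·m (hogging).
Span BC, ΣM about C: R_B^{BC}·9 = 1742 + 369, so R_B^{BC} = 234.5 kN and R_C = 387 − 234.5 = 152.5 kN.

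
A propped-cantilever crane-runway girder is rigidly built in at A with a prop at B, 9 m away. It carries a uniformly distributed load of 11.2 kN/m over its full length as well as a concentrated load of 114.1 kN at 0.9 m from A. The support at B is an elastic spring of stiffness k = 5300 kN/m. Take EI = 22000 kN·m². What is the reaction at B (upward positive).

R_B = 38.79 kN

Take the reaction at B as the redundant and release it; the primary structure is a cantilever fixed at A.
Primary-structure tip deflection at B by superposition:
  UDL 11.2: wL⁴/(8EI) = 9185/EI
  point load 114.1 at a = 0.9: Pa²(3L − a)/(6EI) = 402/EI
  δ_0 = 9587/EI
Tip deflection under a unit load at B: L³/(3EI) = 243/EI.
With EI = 22000 kN·m²: δ_0 = 0.43579 m and δ_{BB} = 0.011045 m/kN.
Compatibility — the spring shortens by R_B/k under the reaction it provides: δ_0 − R_B·δ_{BB} = R_B/k. With 1/k = 0.000189 m/kN, R_B = δ_0 / (δ_{BB} + 1/k) = 0.43579 / (0.011045 + 0.000189) = 38.79 kN.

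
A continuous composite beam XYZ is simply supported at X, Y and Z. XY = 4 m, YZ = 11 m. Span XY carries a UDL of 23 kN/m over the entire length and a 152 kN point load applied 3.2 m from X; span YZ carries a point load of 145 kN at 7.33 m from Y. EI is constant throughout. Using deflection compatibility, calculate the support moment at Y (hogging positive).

Insert a hinge at Y; M_Y is the redundant, and each span becomes simply supported.
Discontinuity in slope at Y on the released structure — sum the simple-span end rotations:
  span XY: UDL 23: wL³/(24EI) = 61.33/EI
  span XY: point load 152 at a = 3.2: Pab(L + a)/(6LEI) = 116.7/EI
  span YZ: point load 145 at a = 7.33: Pab(L + b)/(6LEI) = 867/EI
  relative rotation θ_0 = (178.1 + 867)/EI = 1045/EI
A unit hogging moment at Y produces rotation L₁/(3EI) + L₂/(3EI) = 5/EI.
Slope continuity at Y: θ_0 = M_Y·5/EI, so M_Y = 1045/5 = 209 kN·m (hogging).

M_Y = 209 kN·m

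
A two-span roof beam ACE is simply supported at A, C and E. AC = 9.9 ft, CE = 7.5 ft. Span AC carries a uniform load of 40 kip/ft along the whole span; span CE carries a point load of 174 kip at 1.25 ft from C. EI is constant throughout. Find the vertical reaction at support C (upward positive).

R_C = 425.1 kip

Take M_C as the redundant. Released structure: two simple spans AC and CE with a hinge at C.
Discontinuity in slope at C on the released structure — sum the simple-span end rotations:
  span AC: UDL 40: wL³/(24EI) = 1617/EI
  span CE: point load 174 at a = 1.25: Pab(L + b)/(6LEI) = 415.4/EI
  relative rotation θ_0 = (1617 + 415.4)/EI = 2033/EI
A unit hogging moment at C produces rotation L₁/(3EI) + L₂/(3EI) = 5.8/EI.
Slope continuity at C: θ_0 = M_C·5.8/EI, so M_C = 2033/5.8 = 350.4 kip·ft (hogging).
Span AC, ΣM about A with M_C applied at C: R_C^{AC}·9.9 = 1960 + 350.4, so R_C^{AC} = 233.4 kip and R_A = 396 − 233.4 = 162.6 kip.
Span CE, ΣM about E: R_C^{CE}·7.5 = 1088 + 350.4, so R_C^{CE} = 191.7 kip and R_E = 174 − 191.7 = -17.72 kip.
R_C = 233.4 + 191.7 = 425.1 kip.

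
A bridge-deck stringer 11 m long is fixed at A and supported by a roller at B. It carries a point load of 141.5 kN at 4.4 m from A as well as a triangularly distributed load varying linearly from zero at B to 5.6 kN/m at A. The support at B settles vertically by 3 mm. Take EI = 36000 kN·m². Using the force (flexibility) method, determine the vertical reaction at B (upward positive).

Take the reaction at B as the redundant and release it; the primary structure is a cantilever fixed at A.
Free-end deflection of the primary structure under the applied loading (downward +):
  point load 141.5 at a = 4.4: Pa²(3L − a)/(6EI) = 13058/EI
  triangular load, peak 5.6 at the fixed end: w₀L⁴/(30EI) = 2733/EI
  δ_0 = 15791/EI
Flexibility coefficient — unit upward force at B: δ_{BB} = L³/(3EI) = 443.7/EI.
With EI = 36000 kN·m²: δ_0 = 0.43864 m and δ_{BB} = 0.012324 m/kN.
Compatibility — the beam at B must follow the support down by 0.003 m: δ_0 − R_B·δ_{BB} = 0.003, so R_B = (0.43864 − 0.003)/0.012324 = 35.35 kN.

R_B = 35.35 kN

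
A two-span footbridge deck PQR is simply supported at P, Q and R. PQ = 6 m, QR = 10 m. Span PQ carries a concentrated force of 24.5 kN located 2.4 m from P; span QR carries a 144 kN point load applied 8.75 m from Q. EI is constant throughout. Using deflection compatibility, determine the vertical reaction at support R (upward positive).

Release continuity at Q by inserting a hinge; the redundant is the internal moment M_Q. The primary structure is two simply-supported spans PQ and QR.
Rotations at Q on the released spans (each span's end-slope, ×1/EI):
  span PQ: point load 24.5 at a = 2.4: Pab(L + a)/(6LEI) = 49.39/EI
  span QR: point load 144 at a = 8.75: Pab(L + b)/(6LEI) = 295.3/EI
  relative rotation θ_0 = (49.39 + 295.3)/EI = 344.7/EI
A unit hogging moment at Q produces rotation L₁/(3EI) + L₂/(3EI) = 5.333/EI.
Slope continuity at Q: θ_0 = M_Q·5.333/EI, so M_Q = 344.7/5.333 = 64.63 kN·m (hogging).
Span QR, ΣM about R: R_Q^{QR}·10 = 180 + 64.63, so R_Q^{QR} = 24.46 kN and R_R = 144 − 24.46 = 119.5 kN.

R_R = 119.5 kN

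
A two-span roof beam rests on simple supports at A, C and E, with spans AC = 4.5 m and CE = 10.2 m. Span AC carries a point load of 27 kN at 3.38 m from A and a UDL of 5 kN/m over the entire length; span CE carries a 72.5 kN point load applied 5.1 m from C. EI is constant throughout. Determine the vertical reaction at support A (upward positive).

Insert a hinge at C; M_C is the redundant, and each span becomes simply supported.
Discontinuity in slope at C on the released structure — sum the simple-span end rotations:
  span AC: point load 27 at a = 3.38: Pab(L + a)/(6LEI) = 29.83/EI
  span AC: UDL 5: wL³/(24EI) = 18.98/EI
  span CE: point load 72.5 at a = 5.1: Pab(L + b)/(6LEI) = 471.4/EI
  relative rotation θ_0 = (48.81 + 471.4)/EI = 520.2/EI
A unit hogging moment at C produces rotation L₁/(3EI) + L₂/(3EI) = 4.9/EI.
Compatibility: M_C·(L₁+L₂)/(3EI) = θ_0, giving M_C = 106.2 kN·m (hogging).
Span AC, ΣM about A with M_C applied at C: R_C^{AC}·4.5 = 141.9 + 106.2, so R_C^{AC} = 55.12 kN and R_A = 49.5 − 55.12 = -5.624 kN.

R_A = -5.624 kN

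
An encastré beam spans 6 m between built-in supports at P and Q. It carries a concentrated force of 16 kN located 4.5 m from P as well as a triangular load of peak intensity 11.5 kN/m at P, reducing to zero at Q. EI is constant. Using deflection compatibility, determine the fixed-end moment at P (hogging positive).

M_P = 25.2 kN·m

Release both end moments; the primary structure is a simply-supported span PQ with redundants M_P and M_Q.
On the primary (simply-supported) span, the end slopes from the loading are:
  at P: point load 16 at a = 4.5: Pab(L + b)/(6LEI) = 22.5/EI
  at Q: point load 16 at a = 4.5: Pab(L + a)/(6LEI) = 31.5/EI
  at P: triangular load, peak 11.5: w₀L³/(45EI) = 55.2/EI
  at Q: triangular load, peak 11.5: 7w₀L³/(360EI) = 48.3/EI
  θ_P0 = 77.7/EI,  θ_Q0 = 79.8/EI
Flexibility coefficients: a unit moment at one end gives L/(3EI) there and L/(6EI) at the far end, so f₁₁ = f₂₂ = 2/EI and f₁₂ = f₂₁ = 1/EI.
Compatibility — zero rotation at each built-in end:
  2 M_P + 1 M_Q = 77.7
  1 M_P + 2 M_Q = 79.8
Solving the pair gives M_P = 25.2 kN·m and M_Q = 27.3 kN·m (hogging).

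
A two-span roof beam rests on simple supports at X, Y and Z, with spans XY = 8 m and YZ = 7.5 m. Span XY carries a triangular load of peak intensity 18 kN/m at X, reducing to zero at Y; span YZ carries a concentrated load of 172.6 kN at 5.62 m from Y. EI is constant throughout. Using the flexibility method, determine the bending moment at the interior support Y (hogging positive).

M_Y = 108.3 kN·m

Release continuity at Y by inserting a hinge; the redundant is the internal moment M_Y. The primary structure is two simply-supported spans XY and YZ.
Rotations at Y on the released spans (each span's end-slope, ×1/EI):
  span XY: triangular load, peak 18: 7w₀L³/(360EI) = 179.2/EI
  span YZ: point load 172.6 at a = 5.62: Pab(L + b)/(6LEI) = 380.1/EI
  relative rotation θ_0 = (179.2 + 380.1)/EI = 559.3/EI
A unit hogging moment at Y produces rotation L₁/(3EI) + L₂/(3EI) = 5.167/EI.
Compatibility: M_Y·(L₁+L₂)/(3EI) = θ_0, giving M_Y = 108.3 kN·m (hogging).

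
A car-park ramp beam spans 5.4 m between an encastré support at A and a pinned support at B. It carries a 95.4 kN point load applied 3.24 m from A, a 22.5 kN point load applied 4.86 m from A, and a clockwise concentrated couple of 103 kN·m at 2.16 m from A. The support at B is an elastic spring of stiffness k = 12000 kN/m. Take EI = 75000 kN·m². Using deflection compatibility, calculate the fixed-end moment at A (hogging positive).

M_A = 141.9 kN·m

Choose R_B as the redundant. The primary structure is the cantilever fixed at A.
Downward deflection at the released point B due to the loads:
  point load 95.4 at a = 3.24: Pa²(3L − a)/(6EI) = 2163/EI
  point load 22.5 at a = 4.86: Pa²(3L − a)/(6EI) = 1004/EI
  clockwise couple 103 at a = 2.16: M₀a(2L − a)/(2EI) = 961.1/EI
  δ_0 = 4129/EI
Tip deflection under a unit load at B: L³/(3EI) = 52.49/EI.
With EI = 75000 kN·m²: δ_0 = 0.05505 m and δ_{BB} = 0.0007 m/kN.
Compatibility — the spring shortens by R_B/k under the reaction it provides: δ_0 − R_B·δ_{BB} = R_B/k. With 1/k = 0.000083 m/kN, R_B = δ_0 / (δ_{BB} + 1/k) = 0.05505 / (0.0007 + 0.000083) = 70.29 kN.
Moment equilibrium about A: M_A = Σ(load moments about A) − R_B·L = 521.4 − 70.29×5.4 = 141.9 kN·m.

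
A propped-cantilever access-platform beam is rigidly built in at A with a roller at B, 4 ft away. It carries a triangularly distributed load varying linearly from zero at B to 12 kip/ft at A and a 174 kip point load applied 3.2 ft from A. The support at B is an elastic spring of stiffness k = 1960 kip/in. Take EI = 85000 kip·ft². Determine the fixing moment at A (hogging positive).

Take the reaction at B as the redundant and release it; the primary structure is a cantilever fixed at A.
Deflection at B on the released cantilever, summing each load's contribution:
  triangular load, peak 12 at the fixed end: w₀L⁴/(30EI) = 102.4/EI
  point load 174 at a = 3.2: Pa²(3L − a)/(6EI) = 2613/EI
  δ_0 = 2716/EI
Tip deflection under a unit load at B: L³/(3EI) = 21.33/EI.
With EI = 85000 kip·ft²: δ_0 = 0.031949 ft and δ_{BB} = 0.000251 ft/kip.
Compatibility — the spring shortens by R_B/k under the reaction it provides: δ_0 − R_B·δ_{BB} = R_B/k. With 1/k = 1/(1960×12) ft/kip = 0.000043 ft/kip, R_B = δ_0 / (δ_{BB} + 1/k) = 0.031949 / (0.000251 + 0.000043) = 108.9 kip.
Moment equilibrium about A: M_A = Σ(load moments about A) − R_B·L = 588.8 − 108.9×4 = 153.4 kip·ft.

M_A = 153.4 kip·ft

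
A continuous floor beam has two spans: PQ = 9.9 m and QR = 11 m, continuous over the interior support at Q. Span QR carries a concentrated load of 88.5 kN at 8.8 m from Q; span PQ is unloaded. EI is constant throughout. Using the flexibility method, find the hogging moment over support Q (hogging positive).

M_Q = 49.19 kN·m

Release continuity at Q by inserting a hinge; the redundant is the internal moment M_Q. The primary structure is two simply-supported spans PQ and QR.
End slopes at the hinge Q, treating each span as simply supported:
  span QR: point load 88.5 at a = 8.8: Pab(L + b)/(6LEI) = 342.7/EI
  relative rotation θ_0 = (0 + 342.7)/EI = 342.7/EI
A unit hogging moment at Q produces rotation L₁/(3EI) + L₂/(3EI) = 6.967/EI.
Slope continuity at Q: θ_0 = M_Q·6.967/EI, so M_Q = 342.7/6.967 = 49.19 kN·m (hogging).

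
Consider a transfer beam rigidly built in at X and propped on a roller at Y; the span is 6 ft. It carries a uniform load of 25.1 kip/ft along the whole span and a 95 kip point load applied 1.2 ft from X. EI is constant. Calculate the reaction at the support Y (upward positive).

R_Y = 61.8 kip

Remove the prop at Y; the released (primary) structure is a cantilever built in at X.
Primary-structure tip deflection at Y by superposition:
  UDL 25.1: wL⁴/(8EI) = 4066/EI
  point load 95 at a = 1.2: Pa²(3L − a)/(6EI) = 383/EI
  δ_0 = 4449/EI
Tip deflection under a unit load at Y: L³/(3EI) = 72/EI.
Compatibility at Y: δ_0 − R_Y·δ_{YY} = 0, so R_Y = 4449/72 = 61.8 kip.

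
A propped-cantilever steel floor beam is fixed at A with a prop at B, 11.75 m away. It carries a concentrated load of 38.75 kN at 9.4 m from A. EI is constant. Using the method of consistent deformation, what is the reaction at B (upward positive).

R_B = 27.28 kN

Choose R_B as the redundant. The primary structure is the cantilever fixed at A.
Free-end deflection of the primary structure under the applied loading (downward +):
  point load 38.75 at a = 9.4: Pa²(3L − a)/(6EI) = 14752/EI
Tip deflection under a unit load at B: L³/(3EI) = 540.7/EI.
Compatibility at B: δ_0 − R_B·δ_{BB} = 0, so R_B = 14752/540.7 = 27.28 kN.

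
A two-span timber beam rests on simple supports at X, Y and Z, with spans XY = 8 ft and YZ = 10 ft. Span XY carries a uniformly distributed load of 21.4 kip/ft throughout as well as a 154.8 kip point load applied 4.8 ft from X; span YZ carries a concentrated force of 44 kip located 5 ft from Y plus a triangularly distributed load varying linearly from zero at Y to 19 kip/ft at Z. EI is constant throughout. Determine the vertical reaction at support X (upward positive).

R_X = 111.4 kip

Insert a hinge at Y; M_Y is the redundant, and each span becomes simply supported.
End slopes at the hinge Y, treating each span as simply supported:
  span XY: UDL 21.4: wL³/(24EI) = 456.5/EI
  span XY: point load 154.8 at a = 4.8: Pab(L + a)/(6LEI) = 634.1/EI
  span YZ: point load 44 at a = 5: Pab(L + b)/(6LEI) = 275/EI
  span YZ: triangular load, peak 19: 7w₀L³/(360EI) = 369.4/EI
  relative rotation θ_0 = (1091 + 644.4)/EI = 1735/EI
A unit hogging moment at Y produces rotation L₁/(3EI) + L₂/(3EI) = 6/EI.
Compatibility: M_Y·(L₁+L₂)/(3EI) = θ_0, giving M_Y = 289.2 kip·ft (hogging).
Span XY, ΣM about X with M_Y applied at Y: R_Y^{XY}·8 = 1428 + 289.2, so R_Y^{XY} = 214.6 kip and R_X = 326 − 214.6 = 111.4 kip.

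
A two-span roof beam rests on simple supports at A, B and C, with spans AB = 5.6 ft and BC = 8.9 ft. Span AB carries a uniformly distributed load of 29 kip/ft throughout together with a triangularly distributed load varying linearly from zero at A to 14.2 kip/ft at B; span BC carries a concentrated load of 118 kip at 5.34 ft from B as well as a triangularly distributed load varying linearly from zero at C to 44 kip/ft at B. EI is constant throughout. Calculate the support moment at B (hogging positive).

M_B = 306.3 kip·ft

Insert a hinge at B; M_B is the redundant, and each span becomes simply supported.
End slopes at the hinge B, treating each span as simply supported:
  span AB: UDL 29: wL³/(24EI) = 212.2/EI
  span AB: triangular load, peak 14.2: w₀L³/(45EI) = 55.42/EI
  span BC: point load 118 at a = 5.34: Pab(L + b)/(6LEI) = 523.4/EI
  span BC: triangular load, peak 44: w₀L³/(45EI) = 689.3/EI
  relative rotation θ_0 = (267.6 + 1213)/EI = 1480/EI
A unit hogging moment at B produces rotation L₁/(3EI) + L₂/(3EI) = 4.833/EI.
Slope continuity at B: θ_0 = M_B·4.833/EI, so M_B = 1480/4.833 = 306.3 kip·ft (hogging).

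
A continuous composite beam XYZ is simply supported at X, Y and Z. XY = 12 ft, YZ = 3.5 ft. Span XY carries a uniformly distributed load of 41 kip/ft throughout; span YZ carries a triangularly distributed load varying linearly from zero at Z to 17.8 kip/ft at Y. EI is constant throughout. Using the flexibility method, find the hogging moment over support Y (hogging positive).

M_Y = 574.6 kip·ft

Release continuity at Y by inserting a hinge; the redundant is the internal moment M_Y. The primary structure is two simply-supported spans XY and YZ.
Rotations at Y on the released spans (each span's end-slope, ×1/EI):
  span XY: UDL 41: wL³/(24EI) = 2952/EI
  span YZ: triangular load, peak 17.8: w₀L³/(45EI) = 16.96/EI
  relative rotation θ_0 = (2952 + 16.96)/EI = 2969/EI
A unit hogging moment at Y produces rotation L₁/(3EI) + L₂/(3EI) = 5.167/EI.
Compatibility: M_Y·(L₁+L₂)/(3EI) = θ_0, giving M_Y = 574.6 kip·ft (hogging).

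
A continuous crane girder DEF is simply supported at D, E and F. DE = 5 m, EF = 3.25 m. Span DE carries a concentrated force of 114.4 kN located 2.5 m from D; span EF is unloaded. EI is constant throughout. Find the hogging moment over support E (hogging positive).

M_E = 65 kN·m

Insert a hinge at E; M_E is the redundant, and each span becomes simply supported.
Rotations at E on the released spans (each span's end-slope, ×1/EI):
  span DE: point load 114.4 at a = 2.5: Pab(L + a)/(6LEI) = 178.8/EI
  relative rotation θ_0 = (178.8 + 0)/EI = 178.8/EI
A unit hogging moment at E produces rotation L₁/(3EI) + L₂/(3EI) = 2.75/EI.
Slope continuity at E: θ_0 = M_E·2.75/EI, so M_E = 178.8/2.75 = 65 kN·m (hogging).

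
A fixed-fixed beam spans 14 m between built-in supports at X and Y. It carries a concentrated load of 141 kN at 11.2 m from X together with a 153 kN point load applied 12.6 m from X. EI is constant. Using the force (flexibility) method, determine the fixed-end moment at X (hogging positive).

M_X = 82.45 kN·m

Take the two fixed-end moments M_X, M_Y as redundants; the released structure is the simple span XY.
End rotations of the released simple span under the applied load (×1/EI):
  at X: point load 141 at a = 11.2: Pab(L + b)/(6LEI) = 884.4/EI
  at Y: point load 141 at a = 11.2: Pab(L + a)/(6LEI) = 1327/EI
  at X: point load 153 at a = 12.6: Pab(L + b)/(6LEI) = 494.8/EI
  at Y: point load 153 at a = 12.6: Pab(L + a)/(6LEI) = 854.7/EI
  θ_X0 = 1379/EI,  θ_Y0 = 2181/EI
Flexibility coefficients: a unit moment at one end gives L/(3EI) there and L/(6EI) at the far end, so f₁₁ = f₂₂ = 4.667/EI and f₁₂ = f₂₁ = 2.333/EI.
Compatibility — zero rotation at each built-in end:
  4.667 M_X + 2.333 M_Y = 1379
  2.333 M_X + 4.667 M_Y = 2181
Solving the pair gives M_X = 82.45 kN·m and M_Y = 426.2 kN·m (hogging).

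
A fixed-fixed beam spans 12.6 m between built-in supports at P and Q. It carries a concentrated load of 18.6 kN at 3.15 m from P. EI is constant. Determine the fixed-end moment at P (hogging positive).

Take the two fixed-end moments M_P, M_Q as redundants; the released structure is the simple span PQ.
End rotations of the released simple span under the applied load (×1/EI):
  at P: point load 18.6 at a = 3.15: Pab(L + b)/(6LEI) = 161.5/EI
  at Q: point load 18.6 at a = 3.15: Pab(L + a)/(6LEI) = 115.3/EI
  θ_P0 = 161.5/EI,  θ_Q0 = 115.3/EI
Flexibility coefficients: a unit moment at one end gives L/(3EI) there and L/(6EI) at the far end, so f₁₁ = f₂₂ = 4.2/EI and f₁₂ = f₂₁ = 2.1/EI.
Compatibility — zero rotation at each built-in end:
  4.2 M_P + 2.1 M_Q = 161.5
  2.1 M_P + 4.2 M_Q = 115.3
Solving the pair gives M_P = 32.96 kN·m and M_Q = 10.99 kN·m (hogging).

M_P = 32.96 kN·m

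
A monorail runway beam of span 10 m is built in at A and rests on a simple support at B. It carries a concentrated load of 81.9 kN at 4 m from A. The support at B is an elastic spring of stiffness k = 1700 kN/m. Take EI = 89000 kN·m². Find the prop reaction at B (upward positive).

R_B = 14.72 kN

Release the roller at B. Primary structure: cantilever fixed at A.
Downward deflection at the released point B due to the loads:
  point load 81.9 at a = 4: Pa²(3L − a)/(6EI) = 5678/EI
Tip deflection under a unit load at B: L³/(3EI) = 333.3/EI.
With EI = 89000 kN·m²: δ_0 = 0.063802 m and δ_{BB} = 0.003745 m/kN.
Compatibility — the spring shortens by R_B/k under the reaction it provides: δ_0 − R_B·δ_{BB} = R_B/k. With 1/k = 0.000588 m/kN, R_B = δ_0 / (δ_{BB} + 1/k) = 0.063802 / (0.003745 + 0.000588) = 14.72 kN.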